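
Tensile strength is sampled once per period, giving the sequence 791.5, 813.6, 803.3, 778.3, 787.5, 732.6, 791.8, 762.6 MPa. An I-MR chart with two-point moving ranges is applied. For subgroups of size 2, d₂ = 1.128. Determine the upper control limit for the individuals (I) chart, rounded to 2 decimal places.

X̄ = (791.5 + 813.6 + 803.3 + 778.3 + 787.5 + 732.6 + 791.8 + 762.6) / 8 = 782.6500
Moving ranges: 22.1, 10.3, 25.0, 9.2, 54.9, 59.2, 29.2; M̄R̄ = 209.9000 / 7 = 29.9857
UCL = X̄ + 3·M̄R̄/d₂ = 782.6500 + 3 × 29.9857 / 1.128 = 862.3992

862.40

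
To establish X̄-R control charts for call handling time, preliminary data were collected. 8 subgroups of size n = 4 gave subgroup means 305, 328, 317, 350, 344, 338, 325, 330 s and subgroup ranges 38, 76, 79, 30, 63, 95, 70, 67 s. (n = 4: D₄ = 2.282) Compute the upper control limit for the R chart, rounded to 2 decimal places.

147.76

R̄ = (38 + 76 + 79 + 30 + 63 + 95 + 70 + 67) / 8 = 518.0000 / 8 = 64.7500
UCL_R = D₄·R̄ = 2.282 × 64.7500 = 147.7595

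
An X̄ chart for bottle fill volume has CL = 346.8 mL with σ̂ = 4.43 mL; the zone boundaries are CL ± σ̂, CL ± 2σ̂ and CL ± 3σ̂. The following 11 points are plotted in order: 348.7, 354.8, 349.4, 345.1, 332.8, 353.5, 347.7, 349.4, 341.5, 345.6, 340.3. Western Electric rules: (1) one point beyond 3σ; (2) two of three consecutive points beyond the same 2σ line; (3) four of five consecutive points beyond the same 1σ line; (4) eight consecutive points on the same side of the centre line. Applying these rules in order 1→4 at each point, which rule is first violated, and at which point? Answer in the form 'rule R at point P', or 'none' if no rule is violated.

Zone of each point (C = within 1σ̂, B = 1σ̂–2σ̂, A = 2σ̂–3σ̂, * = beyond 3σ̂; sign = side of CL): 1:+C, 2:+B, 3:+C, 4:-C, 5:-*, 6:+B, 7:+C, 8:+C, 9:-B, 10:-C, 11:-B
Rule 1 (one point beyond the 3σ limits) is satisfied at point 5.

rule 1 at point 5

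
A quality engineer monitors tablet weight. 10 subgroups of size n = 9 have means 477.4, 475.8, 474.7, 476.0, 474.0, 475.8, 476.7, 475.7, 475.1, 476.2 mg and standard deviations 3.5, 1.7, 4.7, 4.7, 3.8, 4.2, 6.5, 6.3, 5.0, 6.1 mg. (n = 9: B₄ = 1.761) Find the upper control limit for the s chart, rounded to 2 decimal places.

s̄ = (3.5 + 1.7 + 4.7 + 4.7 + 3.8 + 4.2 + 6.5 + 6.3 + 5.0 + 6.1) / 10 = 4.6500
UCL_s = B₄·s̄ = 1.761 × 4.6500 = 8.1887

8.19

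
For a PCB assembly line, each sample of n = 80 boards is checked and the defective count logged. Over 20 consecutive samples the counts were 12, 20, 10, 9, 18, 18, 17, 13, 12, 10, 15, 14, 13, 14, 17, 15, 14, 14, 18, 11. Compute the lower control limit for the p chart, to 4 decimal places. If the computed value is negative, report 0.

0.0493

p̄ = Σdᵢ / (k·n) = 284 / (20 × 80) = 0.17750
LCL = p̄ − 3·√(p̄(1−p̄)/n) = 0.17750 − 3 × 0.04272 = 0.04934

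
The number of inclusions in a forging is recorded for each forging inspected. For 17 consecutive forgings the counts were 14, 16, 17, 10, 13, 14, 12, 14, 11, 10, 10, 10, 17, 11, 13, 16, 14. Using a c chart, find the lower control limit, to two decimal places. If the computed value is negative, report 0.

c̄ = (14 + 16 + 17 + 10 + 13 + 14 + 12 + 14 + 11 + 10 + 10 + 10 + 17 + 11 + 13 + 16 + 14) / 17 = 222 / 17 = 13.0588
LCL = c̄ − 3√c̄ = 13.0588 − 3 × 3.6137 = 2.2177

2.22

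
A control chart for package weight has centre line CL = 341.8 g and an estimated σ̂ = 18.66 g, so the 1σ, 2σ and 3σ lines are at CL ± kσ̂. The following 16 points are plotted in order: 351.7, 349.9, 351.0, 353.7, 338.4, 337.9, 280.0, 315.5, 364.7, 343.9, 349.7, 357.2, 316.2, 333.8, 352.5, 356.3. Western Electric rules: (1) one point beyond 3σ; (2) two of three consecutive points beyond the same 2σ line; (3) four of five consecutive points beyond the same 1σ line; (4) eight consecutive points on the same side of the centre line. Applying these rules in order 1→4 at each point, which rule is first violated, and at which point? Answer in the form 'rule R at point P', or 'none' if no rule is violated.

Zone of each point (C = within 1σ̂, B = 1σ̂–2σ̂, A = 2σ̂–3σ̂, * = beyond 3σ̂; sign = side of CL): 1:+C, 2:+C, 3:+C, 4:+C, 5:-C, 6:-C, 7:-*, 8:-B, 9:+B, 10:+C, 11:+C, 12:+C, 13:-B, 14:-C, 15:+C, 16:+C
Rule 1 (one point beyond the 3σ limits) is satisfied at point 7.

rule 1 at point 7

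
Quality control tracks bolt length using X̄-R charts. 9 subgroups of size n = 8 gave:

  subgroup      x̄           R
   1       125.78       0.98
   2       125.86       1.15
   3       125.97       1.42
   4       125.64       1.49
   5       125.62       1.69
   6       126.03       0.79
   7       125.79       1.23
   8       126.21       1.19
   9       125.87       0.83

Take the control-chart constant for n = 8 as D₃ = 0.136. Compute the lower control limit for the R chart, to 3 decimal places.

0.163

R̄ = (0.98 + 1.15 + 1.42 + 1.49 + 1.69 + 0.79 + 1.23 + 1.19 + 0.83) / 9 = 10.7700 / 9 = 1.1967
LCL_R = D₃·R̄ = 0.136 × 1.1967 = 0.1627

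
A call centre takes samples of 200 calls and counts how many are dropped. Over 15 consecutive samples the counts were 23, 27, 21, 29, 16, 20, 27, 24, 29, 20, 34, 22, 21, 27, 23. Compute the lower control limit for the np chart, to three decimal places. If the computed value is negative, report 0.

p̄ = Σdᵢ / (k·n) = 363 / (15 × 200) = 0.12100
LCL = np̄ − 3·√(np̄(1−p̄)) = 24.2000 − 3 × 4.6121 = 10.3636

10.364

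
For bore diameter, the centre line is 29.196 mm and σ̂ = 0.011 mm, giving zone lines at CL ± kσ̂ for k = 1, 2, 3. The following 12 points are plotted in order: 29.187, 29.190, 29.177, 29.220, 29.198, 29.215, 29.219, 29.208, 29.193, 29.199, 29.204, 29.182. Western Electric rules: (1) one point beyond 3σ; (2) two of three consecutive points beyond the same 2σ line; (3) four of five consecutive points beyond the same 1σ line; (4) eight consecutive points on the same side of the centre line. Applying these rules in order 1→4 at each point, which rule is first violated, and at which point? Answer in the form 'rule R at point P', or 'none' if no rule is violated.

Zone of each point (C = within 1σ̂, B = 1σ̂–2σ̂, A = 2σ̂–3σ̂, * = beyond 3σ̂; sign = side of CL): 1:-C, 2:-C, 3:-B, 4:+A, 5:+C, 6:+B, 7:+A, 8:+B, 9:-C, 10:+C, 11:+C, 12:-B
Rule 3 (four of five consecutive points beyond the same 1σ limit) is satisfied at point 8.

rule 3 at point 8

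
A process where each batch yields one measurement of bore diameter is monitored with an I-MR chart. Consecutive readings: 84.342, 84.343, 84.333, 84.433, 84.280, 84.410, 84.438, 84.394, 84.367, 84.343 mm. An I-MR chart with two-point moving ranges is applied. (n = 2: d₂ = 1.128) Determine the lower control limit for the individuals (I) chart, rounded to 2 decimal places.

84.22

X̄ = (84.342 + 84.343 + 84.333 + 84.433 + 84.280 + 84.410 + 84.438 + 84.394 + 84.367 + 84.343) / 10 = 84.3683
Moving ranges: 0.001, 0.010, 0.100, 0.153, 0.130, 0.028, 0.044, 0.027, 0.024; M̄R̄ = 0.5170 / 9 = 0.0574
LCL = X̄ − 3·M̄R̄/d₂ = 84.3683 − 3 × 0.0574 / 1.128 = 84.2155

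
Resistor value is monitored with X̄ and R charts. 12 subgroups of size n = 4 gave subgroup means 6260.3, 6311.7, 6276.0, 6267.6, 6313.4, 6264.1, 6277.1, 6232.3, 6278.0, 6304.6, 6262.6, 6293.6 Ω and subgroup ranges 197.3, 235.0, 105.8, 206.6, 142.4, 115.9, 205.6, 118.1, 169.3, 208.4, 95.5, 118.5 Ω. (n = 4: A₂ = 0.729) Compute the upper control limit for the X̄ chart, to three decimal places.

X̄̄ = (6260.3 + 6311.7 + 6276.0 + 6267.6 + 6313.4 + 6264.1 + 6277.1 + 6232.3 + 6278.0 + 6304.6 + 6262.6 + 6293.6) / 12 = 75341.3000 / 12 = 6278.4417
R̄ = (197.3 + 235.0 + 105.8 + 206.6 + 142.4 + 115.9 + 205.6 + 118.1 + 169.3 + 208.4 + 95.5 + 118.5) / 12 = 1918.4000 / 12 = 159.8667
UCL = X̄̄ + A₂·R̄ = 6278.4417 + 0.729 × 159.8667 = 6394.9845

6394.984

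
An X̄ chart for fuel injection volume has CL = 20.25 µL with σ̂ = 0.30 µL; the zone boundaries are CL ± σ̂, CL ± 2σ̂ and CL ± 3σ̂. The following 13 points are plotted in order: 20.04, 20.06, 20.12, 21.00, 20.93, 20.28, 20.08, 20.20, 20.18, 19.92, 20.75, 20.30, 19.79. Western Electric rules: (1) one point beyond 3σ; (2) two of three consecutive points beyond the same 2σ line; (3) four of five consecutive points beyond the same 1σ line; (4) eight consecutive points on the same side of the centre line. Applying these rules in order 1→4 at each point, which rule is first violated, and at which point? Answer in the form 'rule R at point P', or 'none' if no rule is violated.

Zone of each point (C = within 1σ̂, B = 1σ̂–2σ̂, A = 2σ̂–3σ̂, * = beyond 3σ̂; sign = side of CL): 1:-C, 2:-C, 3:-C, 4:+A, 5:+A, 6:+C, 7:-C, 8:-C, 9:-C, 10:-B, 11:+B, 12:+C, 13:-B
Rule 2 (two of three consecutive points beyond the same 2σ limit) is satisfied at point 5.

rule 2 at point 5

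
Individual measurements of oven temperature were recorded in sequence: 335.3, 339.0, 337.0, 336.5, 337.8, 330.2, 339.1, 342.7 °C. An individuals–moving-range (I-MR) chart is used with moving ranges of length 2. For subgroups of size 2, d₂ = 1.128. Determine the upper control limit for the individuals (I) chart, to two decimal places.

X̄ = (335.3 + 339.0 + 337.0 + 336.5 + 337.8 + 330.2 + 339.1 + 342.7) / 8 = 337.2000
Moving ranges: 3.7, 2.0, 0.5, 1.3, 7.6, 8.9, 3.6; M̄R̄ = 27.6000 / 7 = 3.9429
UCL = X̄ + 3·M̄R̄/d₂ = 337.2000 + 3 × 3.9429 / 1.128 = 347.6863

347.69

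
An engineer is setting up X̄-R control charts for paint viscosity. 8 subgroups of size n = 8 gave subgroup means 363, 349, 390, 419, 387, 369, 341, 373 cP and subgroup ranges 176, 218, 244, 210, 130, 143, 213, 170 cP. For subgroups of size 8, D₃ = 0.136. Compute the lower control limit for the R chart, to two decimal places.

R̄ = (176 + 218 + 244 + 210 + 130 + 143 + 213 + 170) / 8 = 1504.0000 / 8 = 188.0000
LCL_R = D₃·R̄ = 0.136 × 188.0000 = 25.5680

25.57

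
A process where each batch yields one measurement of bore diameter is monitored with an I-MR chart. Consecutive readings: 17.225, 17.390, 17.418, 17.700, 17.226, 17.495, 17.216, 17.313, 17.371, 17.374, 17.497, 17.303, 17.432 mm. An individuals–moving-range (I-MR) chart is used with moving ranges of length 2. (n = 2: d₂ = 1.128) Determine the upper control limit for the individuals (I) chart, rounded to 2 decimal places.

X̄ = (17.225 + 17.390 + 17.418 + 17.700 + 17.226 + 17.495 + 17.216 + 17.313 + 17.371 + 17.374 + 17.497 + 17.303 + 17.432) / 13 = 17.3815
Moving ranges: 0.165, 0.028, 0.282, 0.474, 0.269, 0.279, 0.097, 0.058, 0.003, 0.123, 0.194, 0.129; M̄R̄ = 2.1010 / 12 = 0.1751
UCL = X̄ + 3·M̄R̄/d₂ = 17.3815 + 3 × 0.1751 / 1.128 = 17.8472

17.85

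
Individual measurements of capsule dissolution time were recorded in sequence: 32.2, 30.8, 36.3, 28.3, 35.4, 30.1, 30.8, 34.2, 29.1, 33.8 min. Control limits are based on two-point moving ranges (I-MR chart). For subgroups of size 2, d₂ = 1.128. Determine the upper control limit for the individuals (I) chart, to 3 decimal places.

X̄ = (32.2 + 30.8 + 36.3 + 28.3 + 35.4 + 30.1 + 30.8 + 34.2 + 29.1 + 33.8) / 10 = 32.1000
Moving ranges: 1.4, 5.5, 8.0, 7.1, 5.3, 0.7, 3.4, 5.1, 4.7; M̄R̄ = 41.2000 / 9 = 4.5778
UCL = X̄ + 3·M̄R̄/d₂ = 32.1000 + 3 × 4.5778 / 1.128 = 44.2749

44.275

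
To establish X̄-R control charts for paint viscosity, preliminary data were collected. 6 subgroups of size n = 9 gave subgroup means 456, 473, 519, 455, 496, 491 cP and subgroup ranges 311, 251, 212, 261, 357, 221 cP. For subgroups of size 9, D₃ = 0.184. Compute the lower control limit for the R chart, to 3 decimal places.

49.465

R̄ = (311 + 251 + 212 + 261 + 357 + 221) / 6 = 1613.0000 / 6 = 268.8333
LCL_R = D₃·R̄ = 0.184 × 268.8333 = 49.4653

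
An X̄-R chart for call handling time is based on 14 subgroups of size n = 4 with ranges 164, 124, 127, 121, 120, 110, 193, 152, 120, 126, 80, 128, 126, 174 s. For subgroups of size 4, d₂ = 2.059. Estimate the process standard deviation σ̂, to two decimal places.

R̄ = (164 + 124 + 127 + 121 + 120 + 110 + 193 + 152 + 120 + 126 + 80 + 128 + 126 + 174) / 14 = 133.2143
σ̂ = R̄ / d₂ = 133.2143 / 2.059 = 64.6985

64.70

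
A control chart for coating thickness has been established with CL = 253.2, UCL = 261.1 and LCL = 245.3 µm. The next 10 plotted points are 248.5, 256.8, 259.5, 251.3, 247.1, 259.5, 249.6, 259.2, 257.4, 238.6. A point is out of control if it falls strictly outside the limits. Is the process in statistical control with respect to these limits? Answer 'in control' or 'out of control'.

out of control

Compare each point to [245.3, 261.1]: sample 10 = 238.6 < LCL.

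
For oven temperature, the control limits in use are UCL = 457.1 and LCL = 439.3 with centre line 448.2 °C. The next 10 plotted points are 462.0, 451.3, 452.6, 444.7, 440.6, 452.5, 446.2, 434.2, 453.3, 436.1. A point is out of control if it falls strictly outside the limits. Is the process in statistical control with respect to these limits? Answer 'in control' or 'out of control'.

out of control

Compare each point to [439.3, 457.1]: sample 1 = 462.0 > UCL; sample 8 = 434.2 < LCL; sample 10 = 436.1 < LCL.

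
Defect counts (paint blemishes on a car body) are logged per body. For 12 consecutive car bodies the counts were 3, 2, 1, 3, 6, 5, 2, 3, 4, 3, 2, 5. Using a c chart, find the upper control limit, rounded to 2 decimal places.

c̄ = (3 + 2 + 1 + 3 + 6 + 5 + 2 + 3 + 4 + 3 + 2 + 5) / 12 = 39 / 12 = 3.2500
UCL = c̄ + 3√c̄ = 3.2500 + 3 × √3.2500 = 3.2500 + 3 × 1.8028 = 8.6583

8.66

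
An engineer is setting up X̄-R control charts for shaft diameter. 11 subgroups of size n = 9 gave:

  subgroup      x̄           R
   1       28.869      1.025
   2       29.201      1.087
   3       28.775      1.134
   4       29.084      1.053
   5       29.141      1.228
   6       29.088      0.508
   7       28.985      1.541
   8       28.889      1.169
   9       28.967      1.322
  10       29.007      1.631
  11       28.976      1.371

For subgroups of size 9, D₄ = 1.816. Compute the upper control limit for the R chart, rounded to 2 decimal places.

2.16

R̄ = (1.025 + 1.087 + 1.134 + 1.053 + 1.228 + 0.508 + 1.541 + 1.169 + 1.322 + 1.631 + 1.371) / 11 = 13.0690 / 11 = 1.1881
UCL_R = D₄·R̄ = 1.816 × 1.1881 = 2.1576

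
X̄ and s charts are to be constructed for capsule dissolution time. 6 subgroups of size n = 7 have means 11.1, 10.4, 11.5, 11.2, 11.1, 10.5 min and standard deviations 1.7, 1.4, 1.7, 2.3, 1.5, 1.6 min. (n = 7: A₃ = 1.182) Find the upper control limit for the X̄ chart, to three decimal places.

12.976

X̄̄ = (11.1 + 10.4 + 11.5 + 11.2 + 11.1 + 10.5) / 6 = 10.9667
s̄ = (1.7 + 1.4 + 1.7 + 2.3 + 1.5 + 1.6) / 6 = 1.7000
UCL = X̄̄ + A₃·s̄ = 10.9667 + 1.182 × 1.7000 = 12.9761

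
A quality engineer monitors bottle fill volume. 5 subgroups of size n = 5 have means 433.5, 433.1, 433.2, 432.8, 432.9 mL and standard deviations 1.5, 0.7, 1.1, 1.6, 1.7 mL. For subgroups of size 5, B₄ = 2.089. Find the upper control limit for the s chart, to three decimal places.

s̄ = (1.5 + 0.7 + 1.1 + 1.6 + 1.7) / 5 = 1.3200
UCL_s = B₄·s̄ = 2.089 × 1.3200 = 2.7575

2.757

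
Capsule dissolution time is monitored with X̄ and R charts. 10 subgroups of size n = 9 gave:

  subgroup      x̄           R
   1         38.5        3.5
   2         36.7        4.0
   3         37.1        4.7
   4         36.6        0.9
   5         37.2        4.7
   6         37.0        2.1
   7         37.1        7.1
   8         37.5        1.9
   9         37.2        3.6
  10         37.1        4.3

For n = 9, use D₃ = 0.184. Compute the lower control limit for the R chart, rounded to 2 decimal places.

0.68

R̄ = (3.5 + 4.0 + 4.7 + 0.9 + 4.7 + 2.1 + 7.1 + 1.9 + 3.6 + 4.3) / 10 = 36.8000 / 10 = 3.6800
LCL_R = D₃·R̄ = 0.184 × 3.6800 = 0.6771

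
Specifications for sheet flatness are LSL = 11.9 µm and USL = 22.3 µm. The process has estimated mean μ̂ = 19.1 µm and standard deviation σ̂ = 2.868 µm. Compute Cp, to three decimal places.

0.604

Cp = (USL − LSL) / (6σ̂) = (22.3 − 11.9) / (6 × 2.868) = 10.4000 / 17.2080 = 0.6044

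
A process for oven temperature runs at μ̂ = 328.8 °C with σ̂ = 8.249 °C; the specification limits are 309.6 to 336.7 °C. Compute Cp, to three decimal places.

0.548

Cp = (USL − LSL) / (6σ̂) = (336.7 − 309.6) / (6 × 8.249) = 27.1000 / 49.4940 = 0.5475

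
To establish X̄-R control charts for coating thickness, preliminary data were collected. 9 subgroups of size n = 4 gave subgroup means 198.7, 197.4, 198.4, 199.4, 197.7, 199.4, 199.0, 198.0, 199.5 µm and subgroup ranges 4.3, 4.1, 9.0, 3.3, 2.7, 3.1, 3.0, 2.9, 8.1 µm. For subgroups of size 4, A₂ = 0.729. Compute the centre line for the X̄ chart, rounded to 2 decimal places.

X̄̄ = (198.7 + 197.4 + 198.4 + 199.4 + 197.7 + 199.4 + 199.0 + 198.0 + 199.5) / 9 = 1787.5000 / 9 = 198.6111
CL = X̄̄ = 198.6111

198.61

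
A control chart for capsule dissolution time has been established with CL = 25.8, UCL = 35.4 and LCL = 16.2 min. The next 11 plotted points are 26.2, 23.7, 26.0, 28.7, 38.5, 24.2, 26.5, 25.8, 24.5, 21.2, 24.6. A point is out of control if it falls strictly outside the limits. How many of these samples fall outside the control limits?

1

Compare each point to [16.2, 35.4]: sample 5 = 38.5 > UCL.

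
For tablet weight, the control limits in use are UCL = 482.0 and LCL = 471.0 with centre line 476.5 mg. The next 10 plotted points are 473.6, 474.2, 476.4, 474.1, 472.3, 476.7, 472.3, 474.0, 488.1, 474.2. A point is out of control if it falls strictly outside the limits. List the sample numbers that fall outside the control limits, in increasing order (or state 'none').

Compare each point to [471.0, 482.0]: sample 9 = 488.1 > UCL.

9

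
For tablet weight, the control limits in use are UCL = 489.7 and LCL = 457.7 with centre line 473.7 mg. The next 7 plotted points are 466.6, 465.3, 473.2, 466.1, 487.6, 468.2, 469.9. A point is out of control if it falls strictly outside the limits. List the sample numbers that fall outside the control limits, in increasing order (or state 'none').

All 7 points lie within [457.7, 489.7].

none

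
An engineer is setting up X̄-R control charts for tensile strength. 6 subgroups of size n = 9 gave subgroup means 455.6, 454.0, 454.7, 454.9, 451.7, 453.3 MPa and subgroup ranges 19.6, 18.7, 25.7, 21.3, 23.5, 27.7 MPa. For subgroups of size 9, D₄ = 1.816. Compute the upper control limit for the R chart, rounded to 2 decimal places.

R̄ = (19.6 + 18.7 + 25.7 + 21.3 + 23.5 + 27.7) / 6 = 136.5000 / 6 = 22.7500
UCL_R = D₄·R̄ = 1.816 × 22.7500 = 41.3140

41.31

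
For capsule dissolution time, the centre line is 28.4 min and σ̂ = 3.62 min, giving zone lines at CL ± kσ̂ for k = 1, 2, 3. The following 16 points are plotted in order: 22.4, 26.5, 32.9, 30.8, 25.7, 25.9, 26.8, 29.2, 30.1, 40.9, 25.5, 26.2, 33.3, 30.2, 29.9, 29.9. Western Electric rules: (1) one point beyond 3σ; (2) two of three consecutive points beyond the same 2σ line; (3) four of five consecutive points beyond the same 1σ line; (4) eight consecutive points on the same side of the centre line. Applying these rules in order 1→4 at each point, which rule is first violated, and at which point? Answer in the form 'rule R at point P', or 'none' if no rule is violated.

Zone of each point (C = within 1σ̂, B = 1σ̂–2σ̂, A = 2σ̂–3σ̂, * = beyond 3σ̂; sign = side of CL): 1:-B, 2:-C, 3:+B, 4:+C, 5:-C, 6:-C, 7:-C, 8:+C, 9:+C, 10:+*, 11:-C, 12:-C, 13:+B, 14:+C, 15:+C, 16:+C
Rule 1 (one point beyond the 3σ limits) is satisfied at point 10.

rule 1 at point 10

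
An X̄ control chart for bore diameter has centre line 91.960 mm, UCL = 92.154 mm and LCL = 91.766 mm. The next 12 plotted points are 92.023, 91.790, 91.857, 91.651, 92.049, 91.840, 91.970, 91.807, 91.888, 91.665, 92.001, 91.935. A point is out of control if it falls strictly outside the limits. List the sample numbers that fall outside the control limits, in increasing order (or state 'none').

4, 10

Compare each point to [91.766, 92.154]: sample 4 = 91.651 < LCL; sample 10 = 91.665 < LCL.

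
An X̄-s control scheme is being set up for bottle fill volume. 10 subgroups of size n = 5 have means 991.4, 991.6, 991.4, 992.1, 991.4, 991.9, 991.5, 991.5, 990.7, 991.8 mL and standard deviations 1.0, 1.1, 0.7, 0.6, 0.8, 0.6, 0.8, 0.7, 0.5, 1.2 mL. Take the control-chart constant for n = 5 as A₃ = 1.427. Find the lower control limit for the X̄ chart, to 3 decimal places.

990.388

X̄̄ = (991.4 + 991.6 + 991.4 + 992.1 + 991.4 + 991.9 + 991.5 + 991.5 + 990.7 + 991.8) / 10 = 991.5300
s̄ = (1.0 + 1.1 + 0.7 + 0.6 + 0.8 + 0.6 + 0.8 + 0.7 + 0.5 + 1.2) / 10 = 0.8000
LCL = X̄̄ − A₃·s̄ = 991.5300 − 1.427 × 0.8000 = 990.3884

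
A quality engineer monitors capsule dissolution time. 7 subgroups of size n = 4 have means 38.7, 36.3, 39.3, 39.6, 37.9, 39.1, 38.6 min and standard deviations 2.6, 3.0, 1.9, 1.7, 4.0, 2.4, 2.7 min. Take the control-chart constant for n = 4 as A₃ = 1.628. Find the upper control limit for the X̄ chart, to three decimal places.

X̄̄ = (38.7 + 36.3 + 39.3 + 39.6 + 37.9 + 39.1 + 38.6) / 7 = 38.5000
s̄ = (2.6 + 3.0 + 1.9 + 1.7 + 4.0 + 2.4 + 2.7) / 7 = 2.6143
UCL = X̄̄ + A₃·s̄ = 38.5000 + 1.628 × 2.6143 = 42.7561

42.756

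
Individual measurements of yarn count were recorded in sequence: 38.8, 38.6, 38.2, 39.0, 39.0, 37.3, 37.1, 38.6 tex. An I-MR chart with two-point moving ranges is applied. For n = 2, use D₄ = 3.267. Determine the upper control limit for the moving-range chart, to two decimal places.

2.24

Moving ranges: 0.2, 0.4, 0.8, 0.0, 1.7, 0.2, 1.5; M̄R̄ = 4.8000 / 7 = 0.6857
UCL_MR = D₄·M̄R̄ = 3.267 × 0.6857 = 2.2402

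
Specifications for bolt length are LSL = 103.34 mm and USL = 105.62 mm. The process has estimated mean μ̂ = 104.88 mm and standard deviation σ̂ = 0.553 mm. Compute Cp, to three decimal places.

0.687

Cp = (USL − LSL) / (6σ̂) = (105.62 − 103.34) / (6 × 0.553) = 2.2800 / 3.3180 = 0.6872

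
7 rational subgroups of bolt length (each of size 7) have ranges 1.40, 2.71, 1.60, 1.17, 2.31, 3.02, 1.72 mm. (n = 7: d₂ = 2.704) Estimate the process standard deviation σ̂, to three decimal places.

0.736

R̄ = (1.40 + 2.71 + 1.60 + 1.17 + 2.31 + 3.02 + 1.72) / 7 = 1.9900
σ̂ = R̄ / d₂ = 1.9900 / 2.704 = 0.7359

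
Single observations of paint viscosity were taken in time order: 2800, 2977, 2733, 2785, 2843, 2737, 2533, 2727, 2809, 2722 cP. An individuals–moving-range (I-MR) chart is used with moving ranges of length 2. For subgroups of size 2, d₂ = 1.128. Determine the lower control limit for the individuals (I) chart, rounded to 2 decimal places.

2410.81

X̄ = (2800 + 2977 + 2733 + 2785 + 2843 + 2737 + 2533 + 2727 + 2809 + 2722) / 10 = 2766.6000
Moving ranges: 177, 244, 52, 58, 106, 204, 194, 82, 87; M̄R̄ = 1204.0000 / 9 = 133.7778
LCL = X̄ − 3·M̄R̄/d₂ = 2766.6000 − 3 × 133.7778 / 1.128 = 2410.8080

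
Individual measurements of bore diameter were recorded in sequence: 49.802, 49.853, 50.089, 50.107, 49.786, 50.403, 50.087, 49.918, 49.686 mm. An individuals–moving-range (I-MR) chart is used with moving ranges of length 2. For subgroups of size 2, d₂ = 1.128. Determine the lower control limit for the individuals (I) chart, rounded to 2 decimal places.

X̄ = (49.802 + 49.853 + 50.089 + 50.107 + 49.786 + 50.403 + 50.087 + 49.918 + 49.686) / 9 = 49.9701
Moving ranges: 0.051, 0.236, 0.018, 0.321, 0.617, 0.316, 0.169, 0.232; M̄R̄ = 1.9600 / 8 = 0.2450
LCL = X̄ − 3·M̄R̄/d₂ = 49.9701 − 3 × 0.2450 / 1.128 = 49.3185

49.32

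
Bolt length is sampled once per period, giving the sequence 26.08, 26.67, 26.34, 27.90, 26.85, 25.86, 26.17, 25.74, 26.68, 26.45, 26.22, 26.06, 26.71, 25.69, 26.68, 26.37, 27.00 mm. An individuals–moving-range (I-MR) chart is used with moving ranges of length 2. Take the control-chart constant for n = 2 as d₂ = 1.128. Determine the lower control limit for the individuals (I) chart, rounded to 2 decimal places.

24.71

X̄ = (26.08 + 26.67 + 26.34 + 27.90 + 26.85 + 25.86 + 26.17 + 25.74 + 26.68 + 26.45 + 26.22 + 26.06 + 26.71 + 25.69 + 26.68 + 26.37 + 27.00) / 17 = 26.4394
Moving ranges: 0.59, 0.33, 1.56, 1.05, 0.99, 0.31, 0.43, 0.94, 0.23, 0.23, 0.16, 0.65, 1.02, 0.99, 0.31, 0.63; M̄R̄ = 10.4200 / 16 = 0.6512
LCL = X̄ − 3·M̄R̄/d₂ = 26.4394 − 3 × 0.6512 / 1.128 = 24.7074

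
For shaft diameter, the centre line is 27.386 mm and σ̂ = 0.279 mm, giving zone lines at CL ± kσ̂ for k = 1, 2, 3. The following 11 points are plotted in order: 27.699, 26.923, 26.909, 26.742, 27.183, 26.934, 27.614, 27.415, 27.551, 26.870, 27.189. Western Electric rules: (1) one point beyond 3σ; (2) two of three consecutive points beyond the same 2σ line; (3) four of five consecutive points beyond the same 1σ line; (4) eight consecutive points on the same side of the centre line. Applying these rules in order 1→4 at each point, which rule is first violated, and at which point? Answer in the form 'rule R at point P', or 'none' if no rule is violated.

rule 3 at point 6

Zone of each point (C = within 1σ̂, B = 1σ̂–2σ̂, A = 2σ̂–3σ̂, * = beyond 3σ̂; sign = side of CL): 1:+B, 2:-B, 3:-B, 4:-A, 5:-C, 6:-B, 7:+C, 8:+C, 9:+C, 10:-B, 11:-C
Rule 3 (four of five consecutive points beyond the same 1σ limit) is satisfied at point 6.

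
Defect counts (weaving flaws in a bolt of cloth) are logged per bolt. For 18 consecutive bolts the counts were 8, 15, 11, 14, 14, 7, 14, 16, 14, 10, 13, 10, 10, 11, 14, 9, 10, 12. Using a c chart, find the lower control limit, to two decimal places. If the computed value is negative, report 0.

c̄ = (8 + 15 + 11 + 14 + 14 + 7 + 14 + 16 + 14 + 10 + 13 + 10 + 10 + 11 + 14 + 9 + 10 + 12) / 18 = 212 / 18 = 11.7778
LCL = c̄ − 3√c̄ = 11.7778 − 3 × 3.4319 = 1.4821

1.48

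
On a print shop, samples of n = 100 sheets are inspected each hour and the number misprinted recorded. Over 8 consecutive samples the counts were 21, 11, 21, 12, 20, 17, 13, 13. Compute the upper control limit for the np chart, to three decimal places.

p̄ = Σdᵢ / (k·n) = 128 / (8 × 100) = 0.16000
UCL = np̄ + 3·√(np̄(1−p̄)) = 16.0000 + 3 × √(16.0000×0.84000) = 16.0000 + 3 × 3.6661 = 26.9982

26.998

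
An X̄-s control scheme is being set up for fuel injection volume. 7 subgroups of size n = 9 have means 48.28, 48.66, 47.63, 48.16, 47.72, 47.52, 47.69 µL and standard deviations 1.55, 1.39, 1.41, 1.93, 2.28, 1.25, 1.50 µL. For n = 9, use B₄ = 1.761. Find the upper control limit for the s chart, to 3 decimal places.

s̄ = (1.55 + 1.39 + 1.41 + 1.93 + 2.28 + 1.25 + 1.50) / 7 = 1.6157
UCL_s = B₄·s̄ = 1.761 × 1.6157 = 2.8453

2.845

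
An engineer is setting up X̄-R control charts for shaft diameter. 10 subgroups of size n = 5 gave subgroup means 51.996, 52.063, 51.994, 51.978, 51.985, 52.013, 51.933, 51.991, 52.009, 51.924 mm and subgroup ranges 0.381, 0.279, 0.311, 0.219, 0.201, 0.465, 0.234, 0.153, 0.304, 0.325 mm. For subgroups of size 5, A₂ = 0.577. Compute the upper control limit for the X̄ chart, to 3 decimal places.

X̄̄ = (51.996 + 52.063 + 51.994 + 51.978 + 51.985 + 52.013 + 51.933 + 51.991 + 52.009 + 51.924) / 10 = 519.8860 / 10 = 51.9886
R̄ = (0.381 + 0.279 + 0.311 + 0.219 + 0.201 + 0.465 + 0.234 + 0.153 + 0.304 + 0.325) / 10 = 2.8720 / 10 = 0.2872
UCL = X̄̄ + A₂·R̄ = 51.9886 + 0.577 × 0.2872 = 52.1543

52.154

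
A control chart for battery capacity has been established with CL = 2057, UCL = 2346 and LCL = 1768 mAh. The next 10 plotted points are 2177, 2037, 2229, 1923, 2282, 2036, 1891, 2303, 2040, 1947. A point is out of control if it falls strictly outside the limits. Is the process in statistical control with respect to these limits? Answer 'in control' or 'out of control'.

in control

All 10 points lie within [1768, 2346].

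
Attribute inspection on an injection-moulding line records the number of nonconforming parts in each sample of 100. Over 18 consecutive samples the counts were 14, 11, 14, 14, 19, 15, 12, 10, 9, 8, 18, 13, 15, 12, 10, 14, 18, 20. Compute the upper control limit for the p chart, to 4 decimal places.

0.2397

p̄ = Σdᵢ / (k·n) = 246 / (18 × 100) = 0.13667
UCL = p̄ + 3·√(p̄(1−p̄)/n) = 0.13667 + 3 × √(0.13667×0.86333/100) = 0.13667 + 3 × 0.03435 = 0.23972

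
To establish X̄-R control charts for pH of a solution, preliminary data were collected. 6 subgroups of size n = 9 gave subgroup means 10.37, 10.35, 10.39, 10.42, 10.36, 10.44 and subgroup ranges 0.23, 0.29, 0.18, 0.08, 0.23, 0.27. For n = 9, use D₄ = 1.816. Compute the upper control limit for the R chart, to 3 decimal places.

R̄ = (0.23 + 0.29 + 0.18 + 0.08 + 0.23 + 0.27) / 6 = 1.2800 / 6 = 0.2133
UCL_R = D₄·R̄ = 1.816 × 0.2133 = 0.3874

0.387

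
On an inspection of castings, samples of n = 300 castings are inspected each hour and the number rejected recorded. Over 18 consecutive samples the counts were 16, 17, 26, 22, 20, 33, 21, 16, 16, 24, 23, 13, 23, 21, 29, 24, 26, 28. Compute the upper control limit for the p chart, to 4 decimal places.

0.1190

p̄ = Σdᵢ / (k·n) = 398 / (18 × 300) = 0.07370
UCL = p̄ + 3·√(p̄(1−p̄)/n) = 0.07370 + 3 × √(0.07370×0.92630/300) = 0.07370 + 3 × 0.01509 = 0.11896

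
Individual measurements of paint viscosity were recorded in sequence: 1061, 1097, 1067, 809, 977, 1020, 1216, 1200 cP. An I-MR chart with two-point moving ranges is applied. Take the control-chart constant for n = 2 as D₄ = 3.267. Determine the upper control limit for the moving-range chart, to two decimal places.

Moving ranges: 36, 30, 258, 168, 43, 196, 16; M̄R̄ = 747.0000 / 7 = 106.7143
UCL_MR = D₄·M̄R̄ = 3.267 × 106.7143 = 348.6356

348.64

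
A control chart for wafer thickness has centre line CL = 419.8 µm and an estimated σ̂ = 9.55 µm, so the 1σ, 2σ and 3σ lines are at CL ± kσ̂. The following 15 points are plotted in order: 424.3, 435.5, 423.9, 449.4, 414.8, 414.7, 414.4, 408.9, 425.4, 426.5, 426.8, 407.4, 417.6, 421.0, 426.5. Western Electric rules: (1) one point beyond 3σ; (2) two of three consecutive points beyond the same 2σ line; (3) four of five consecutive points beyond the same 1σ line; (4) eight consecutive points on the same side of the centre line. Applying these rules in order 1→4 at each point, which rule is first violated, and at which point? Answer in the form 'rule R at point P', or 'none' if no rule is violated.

rule 1 at point 4

Zone of each point (C = within 1σ̂, B = 1σ̂–2σ̂, A = 2σ̂–3σ̂, * = beyond 3σ̂; sign = side of CL): 1:+C, 2:+B, 3:+C, 4:+*, 5:-C, 6:-C, 7:-C, 8:-B, 9:+C, 10:+C, 11:+C, 12:-B, 13:-C, 14:+C, 15:+C
Rule 1 (one point beyond the 3σ limits) is satisfied at point 4.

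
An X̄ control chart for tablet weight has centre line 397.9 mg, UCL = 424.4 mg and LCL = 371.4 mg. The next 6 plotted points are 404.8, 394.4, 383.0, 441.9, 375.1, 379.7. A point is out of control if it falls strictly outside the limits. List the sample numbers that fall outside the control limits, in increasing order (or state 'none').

Compare each point to [371.4, 424.4]: sample 4 = 441.9 > UCL.

4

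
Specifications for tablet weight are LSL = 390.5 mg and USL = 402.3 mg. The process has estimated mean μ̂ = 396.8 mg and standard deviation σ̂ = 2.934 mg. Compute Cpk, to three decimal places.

Cpu = (USL − μ̂) / (3σ̂) = (402.3 − 396.8) / (3 × 2.934) = 0.6249; Cpl = (μ̂ − LSL) / (3σ̂) = (396.8 − 390.5) / (3 × 2.934) = 0.7157; Cpk = min(Cpu, Cpl) = 0.6249

0.625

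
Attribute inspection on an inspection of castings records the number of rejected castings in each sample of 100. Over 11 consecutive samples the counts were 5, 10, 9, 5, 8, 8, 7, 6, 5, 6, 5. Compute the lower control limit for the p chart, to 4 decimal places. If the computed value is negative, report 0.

0.0000

p̄ = Σdᵢ / (k·n) = 74 / (11 × 100) = 0.06727
LCL = p̄ − 3·√(p̄(1−p̄)/n) = 0.06727 − 3 × 0.02505 = -0.00788 → 0 (negative, so LCL = 0)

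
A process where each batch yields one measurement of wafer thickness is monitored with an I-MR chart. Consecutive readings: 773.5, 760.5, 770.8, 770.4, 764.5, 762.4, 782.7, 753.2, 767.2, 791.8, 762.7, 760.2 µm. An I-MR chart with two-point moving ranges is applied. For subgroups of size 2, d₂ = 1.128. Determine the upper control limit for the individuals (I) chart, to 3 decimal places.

X̄ = (773.5 + 760.5 + 770.8 + 770.4 + 764.5 + 762.4 + 782.7 + 753.2 + 767.2 + 791.8 + 762.7 + 760.2) / 12 = 768.3250
Moving ranges: 13.0, 10.3, 0.4, 5.9, 2.1, 20.3, 29.5, 14.0, 24.6, 29.1, 2.5; M̄R̄ = 151.7000 / 11 = 13.7909
UCL = X̄ + 3·M̄R̄/d₂ = 768.3250 + 3 × 13.7909 / 1.128 = 805.0029

805.003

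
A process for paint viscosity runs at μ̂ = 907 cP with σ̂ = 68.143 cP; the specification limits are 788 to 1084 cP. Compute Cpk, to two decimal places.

Cpu = (USL − μ̂) / (3σ̂) = (1084 − 907) / (3 × 68.143) = 0.8658; Cpl = (μ̂ − LSL) / (3σ̂) = (907 − 788) / (3 × 68.143) = 0.5821; Cpk = min(Cpu, Cpl) = 0.5821

0.58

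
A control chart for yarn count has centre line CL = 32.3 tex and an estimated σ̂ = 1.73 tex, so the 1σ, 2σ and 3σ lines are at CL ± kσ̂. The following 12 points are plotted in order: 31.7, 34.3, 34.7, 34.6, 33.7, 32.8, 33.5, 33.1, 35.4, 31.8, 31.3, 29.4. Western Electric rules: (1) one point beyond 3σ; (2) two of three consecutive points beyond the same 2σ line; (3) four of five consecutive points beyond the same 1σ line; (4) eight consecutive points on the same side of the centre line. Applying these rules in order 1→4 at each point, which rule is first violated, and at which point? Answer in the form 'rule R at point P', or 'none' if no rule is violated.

Zone of each point (C = within 1σ̂, B = 1σ̂–2σ̂, A = 2σ̂–3σ̂, * = beyond 3σ̂; sign = side of CL): 1:-C, 2:+B, 3:+B, 4:+B, 5:+C, 6:+C, 7:+C, 8:+C, 9:+B, 10:-C, 11:-C, 12:-B
Rule 4 (eight consecutive points on the same side of the centre line) is satisfied at point 9.

rule 4 at point 9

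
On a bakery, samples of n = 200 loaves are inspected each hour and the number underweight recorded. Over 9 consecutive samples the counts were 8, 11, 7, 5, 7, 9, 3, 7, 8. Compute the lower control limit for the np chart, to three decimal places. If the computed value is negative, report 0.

0.000

p̄ = Σdᵢ / (k·n) = 65 / (9 × 200) = 0.03611
LCL = np̄ − 3·√(np̄(1−p̄)) = 7.2222 − 3 × 2.6385 = -0.6931 → 0 (negative, so LCL = 0)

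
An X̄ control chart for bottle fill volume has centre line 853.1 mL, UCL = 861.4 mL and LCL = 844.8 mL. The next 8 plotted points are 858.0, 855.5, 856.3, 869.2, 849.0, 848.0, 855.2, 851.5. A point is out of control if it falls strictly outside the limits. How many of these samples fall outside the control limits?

Compare each point to [844.8, 861.4]: sample 4 = 869.2 > UCL.

1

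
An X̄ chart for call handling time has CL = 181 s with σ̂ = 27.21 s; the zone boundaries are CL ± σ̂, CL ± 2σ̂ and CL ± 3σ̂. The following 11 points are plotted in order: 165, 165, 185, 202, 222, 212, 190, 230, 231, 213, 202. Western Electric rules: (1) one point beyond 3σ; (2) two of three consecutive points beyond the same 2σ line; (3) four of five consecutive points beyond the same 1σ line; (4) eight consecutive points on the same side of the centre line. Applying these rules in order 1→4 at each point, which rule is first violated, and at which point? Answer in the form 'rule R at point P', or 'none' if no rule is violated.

Zone of each point (C = within 1σ̂, B = 1σ̂–2σ̂, A = 2σ̂–3σ̂, * = beyond 3σ̂; sign = side of CL): 1:-C, 2:-C, 3:+C, 4:+C, 5:+B, 6:+B, 7:+C, 8:+B, 9:+B, 10:+B, 11:+C
Rule 3 (four of five consecutive points beyond the same 1σ limit) is satisfied at point 9.

rule 3 at point 9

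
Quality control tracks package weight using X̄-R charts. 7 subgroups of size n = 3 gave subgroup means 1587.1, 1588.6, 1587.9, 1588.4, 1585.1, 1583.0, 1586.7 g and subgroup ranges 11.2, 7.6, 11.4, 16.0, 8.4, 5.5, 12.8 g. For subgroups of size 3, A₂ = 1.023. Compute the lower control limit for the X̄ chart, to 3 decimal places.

X̄̄ = (1587.1 + 1588.6 + 1587.9 + 1588.4 + 1585.1 + 1583.0 + 1586.7) / 7 = 11106.8000 / 7 = 1586.6857
R̄ = (11.2 + 7.6 + 11.4 + 16.0 + 8.4 + 5.5 + 12.8) / 7 = 72.9000 / 7 = 10.4143
LCL = X̄̄ − A₂·R̄ = 1586.6857 − 1.023 × 10.4143 = 1576.0319

1576.032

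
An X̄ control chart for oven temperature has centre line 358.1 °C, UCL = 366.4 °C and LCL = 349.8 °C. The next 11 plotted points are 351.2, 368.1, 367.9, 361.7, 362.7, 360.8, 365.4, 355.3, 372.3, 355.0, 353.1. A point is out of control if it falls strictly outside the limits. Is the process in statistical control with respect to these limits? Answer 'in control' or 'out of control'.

Compare each point to [349.8, 366.4]: sample 2 = 368.1 > UCL; sample 3 = 367.9 > UCL; sample 9 = 372.3 > UCL.

out of control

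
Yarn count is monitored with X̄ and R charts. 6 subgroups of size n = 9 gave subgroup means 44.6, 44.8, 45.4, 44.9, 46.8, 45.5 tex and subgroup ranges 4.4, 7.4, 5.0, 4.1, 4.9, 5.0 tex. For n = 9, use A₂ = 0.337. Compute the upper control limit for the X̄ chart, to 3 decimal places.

47.063

X̄̄ = (44.6 + 44.8 + 45.4 + 44.9 + 46.8 + 45.5) / 6 = 272.0000 / 6 = 45.3333
R̄ = (4.4 + 7.4 + 5.0 + 4.1 + 4.9 + 5.0) / 6 = 30.8000 / 6 = 5.1333
UCL = X̄̄ + A₂·R̄ = 45.3333 + 0.337 × 5.1333 = 47.0633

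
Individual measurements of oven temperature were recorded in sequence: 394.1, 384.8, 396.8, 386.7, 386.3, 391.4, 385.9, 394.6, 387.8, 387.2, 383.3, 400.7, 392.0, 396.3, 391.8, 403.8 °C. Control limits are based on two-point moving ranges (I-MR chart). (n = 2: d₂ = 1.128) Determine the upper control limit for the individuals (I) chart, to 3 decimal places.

X̄ = (394.1 + 384.8 + 396.8 + 386.7 + 386.3 + 391.4 + 385.9 + 394.6 + 387.8 + 387.2 + 383.3 + 400.7 + 392.0 + 396.3 + 391.8 + 403.8) / 16 = 391.4688
Moving ranges: 9.3, 12.0, 10.1, 0.4, 5.1, 5.5, 8.7, 6.8, 0.6, 3.9, 17.4, 8.7, 4.3, 4.5, 12.0; M̄R̄ = 109.3000 / 15 = 7.2867
UCL = X̄ + 3·M̄R̄/d₂ = 391.4688 + 3 × 7.2867 / 1.128 = 410.8482

410.848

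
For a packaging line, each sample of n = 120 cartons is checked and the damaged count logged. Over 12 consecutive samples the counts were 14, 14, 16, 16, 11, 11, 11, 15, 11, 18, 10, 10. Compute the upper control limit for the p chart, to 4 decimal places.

0.1944

p̄ = Σdᵢ / (k·n) = 157 / (12 × 120) = 0.10903
UCL = p̄ + 3·√(p̄(1−p̄)/n) = 0.10903 + 3 × √(0.10903×0.89097/120) = 0.10903 + 3 × 0.02845 = 0.19438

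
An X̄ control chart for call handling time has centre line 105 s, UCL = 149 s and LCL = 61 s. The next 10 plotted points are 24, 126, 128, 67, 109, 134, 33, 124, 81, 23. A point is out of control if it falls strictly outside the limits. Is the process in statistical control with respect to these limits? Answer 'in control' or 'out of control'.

Compare each point to [61, 149]: sample 1 = 24 < LCL; sample 7 = 33 < LCL; sample 10 = 23 < LCL.

out of control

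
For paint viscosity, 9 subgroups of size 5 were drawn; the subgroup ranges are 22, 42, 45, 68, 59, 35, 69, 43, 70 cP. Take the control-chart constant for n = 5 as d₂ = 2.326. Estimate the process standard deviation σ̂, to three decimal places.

R̄ = (22 + 42 + 45 + 68 + 59 + 35 + 69 + 43 + 70) / 9 = 50.3333
σ̂ = R̄ / d₂ = 50.3333 / 2.326 = 21.6394

21.639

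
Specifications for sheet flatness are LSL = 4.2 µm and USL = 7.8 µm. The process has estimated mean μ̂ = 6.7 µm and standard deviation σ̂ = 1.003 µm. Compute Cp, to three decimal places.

0.598

Cp = (USL − LSL) / (6σ̂) = (7.8 − 4.2) / (6 × 1.003) = 3.6000 / 6.0180 = 0.5982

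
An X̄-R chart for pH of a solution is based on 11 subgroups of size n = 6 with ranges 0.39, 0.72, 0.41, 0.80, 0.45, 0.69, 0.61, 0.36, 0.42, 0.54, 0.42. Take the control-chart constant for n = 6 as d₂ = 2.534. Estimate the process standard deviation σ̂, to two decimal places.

R̄ = (0.39 + 0.72 + 0.41 + 0.80 + 0.45 + 0.69 + 0.61 + 0.36 + 0.42 + 0.54 + 0.42) / 11 = 0.5282
σ̂ = R̄ / d₂ = 0.5282 / 2.534 = 0.2084

0.21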